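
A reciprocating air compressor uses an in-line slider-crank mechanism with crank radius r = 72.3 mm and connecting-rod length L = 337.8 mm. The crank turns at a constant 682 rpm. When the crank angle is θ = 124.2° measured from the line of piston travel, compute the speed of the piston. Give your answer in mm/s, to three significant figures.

3750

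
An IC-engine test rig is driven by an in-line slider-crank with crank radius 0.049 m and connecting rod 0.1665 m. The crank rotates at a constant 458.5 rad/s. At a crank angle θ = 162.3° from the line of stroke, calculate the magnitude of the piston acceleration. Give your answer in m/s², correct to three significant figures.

ω = 458.5 rad/s
x(θ) = r cosθ + √(L² − r² sin²θ); with ω constant, a = ω²·d²x/dθ².
d²x/dθ² = −r cosθ − r²(cos2θ)/√u − r⁴ sin²2θ/(4u^{3/2}),  u = L² − r² sin²θ = 0.0275003 m².
Substituting r = 0.049 m, L = 0.1665 m, θ = 162.3°: d²x/dθ² = +0.034773 m.
a = ω²·d²x/dθ² = (458.5)²·(+0.034773) = +7310 m/s²;  |a| = 7310 m/s².

7310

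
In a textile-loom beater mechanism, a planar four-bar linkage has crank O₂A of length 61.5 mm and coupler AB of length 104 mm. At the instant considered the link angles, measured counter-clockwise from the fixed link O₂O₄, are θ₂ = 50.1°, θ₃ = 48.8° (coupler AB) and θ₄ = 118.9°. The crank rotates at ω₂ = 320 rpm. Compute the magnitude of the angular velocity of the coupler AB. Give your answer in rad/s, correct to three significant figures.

ω₂ = 33.51 rad/s (from 320 rpm).
Differentiating the loop-closure r₂e^{iθ₂}+r₃e^{iθ₃}=r₁+r₄e^{iθ₄} gives r₂ω₂e^{iθ₂}+r₃ω₃e^{iθ₃}=r₄ω₄e^{iθ₄}.
Eliminating the other unknown: ω₃ = r₂ω₂ sin(θ₄−θ₂) / [r₃ sin(θ₃−θ₄)].
Numerator sine = +0.93232; denominator sine = -0.94029.
Result = 0.0615·33.51·(+0.93232) / (0.104·(-0.94029)) = -19.648 rad/s; magnitude 19.648 rad/s.

19.6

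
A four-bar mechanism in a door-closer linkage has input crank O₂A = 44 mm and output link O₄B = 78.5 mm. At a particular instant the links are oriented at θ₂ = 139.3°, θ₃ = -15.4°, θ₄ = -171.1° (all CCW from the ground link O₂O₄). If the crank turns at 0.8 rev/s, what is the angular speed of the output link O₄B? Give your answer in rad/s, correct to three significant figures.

ω₂ = 5.027 rad/s (from 0.8 rev/s).
Differentiating the loop-closure r₂e^{iθ₂}+r₃e^{iθ₃}=r₁+r₄e^{iθ₄} gives r₂ω₂e^{iθ₂}+r₃ω₃e^{iθ₃}=r₄ω₄e^{iθ₄}.
Eliminating the other unknown: ω₄ = r₂ω₂ sin(θ₂−θ₃) / [r₄ sin(θ₄−θ₃)].
Numerator sine = +0.42736; denominator sine = -0.41151.
Result = 0.044·5.027·(+0.42736) / (0.0785·(-0.41151)) = -2.9259 rad/s; magnitude 2.9259 rad/s.

2.93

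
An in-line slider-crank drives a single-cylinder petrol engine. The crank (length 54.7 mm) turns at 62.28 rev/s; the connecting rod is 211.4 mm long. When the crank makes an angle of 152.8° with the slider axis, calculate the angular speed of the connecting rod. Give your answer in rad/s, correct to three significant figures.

ω = 391.3 rad/s (converted from 62.28 rev/s).
The rod makes angle φ with the slider axis where L sinφ = r sinθ; differentiating, L cosφ·φ̇ = r ω cosθ.
L cosφ = √(L² − r² sin²θ) = 0.20992 m.
|ω_rod| = r ω |cosθ| / √(L² − r² sin²θ) = 0.0547·391.3·0.88942/0.20992 = 90.693 rad/s.

90.7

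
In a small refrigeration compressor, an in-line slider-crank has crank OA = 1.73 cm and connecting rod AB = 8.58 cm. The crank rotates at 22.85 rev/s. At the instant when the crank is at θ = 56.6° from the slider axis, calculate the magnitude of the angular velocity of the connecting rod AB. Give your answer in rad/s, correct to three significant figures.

ω = 143.6 rad/s (converted from 22.85 rev/s).
The rod makes angle φ with the slider axis where L sinφ = r sinθ; differentiating, L cosφ·φ̇ = r ω cosθ.
L cosφ = √(L² − r² sin²θ) = 0.084576 m.
|ω_rod| = r ω |cosθ| / √(L² − r² sin²θ) = 0.0173·143.6·0.55048/0.084576 = 16.166 rad/s.

16.2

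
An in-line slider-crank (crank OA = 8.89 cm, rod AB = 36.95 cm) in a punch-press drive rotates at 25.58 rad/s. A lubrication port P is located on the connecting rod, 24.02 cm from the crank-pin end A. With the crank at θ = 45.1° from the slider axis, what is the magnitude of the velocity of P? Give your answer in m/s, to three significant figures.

1.88

ω = 25.58 rad/s.  Crank-pin speed |V_A| = rω = 2.2741 m/s, perpendicular to OA.
Rod angle: sinφ = −(r/L) sinθ ⇒ φ = -9.812°; ω_rod = −rω cosθ/√(L²−r²sin²θ) = -4.4087 rad/s.
V_P = V_A + ω_rod × AP, with AP = 0.2402 m along the rod.
Components: V_Px = −rω sinθ − a·ω_rod·sinφ = -1.7913 m/s;  V_Py = rω cosθ + a·ω_rod·cosφ = +0.56171 m/s.
|V_P| = √(V_Px² + V_Py²) = 1.8773 m/s.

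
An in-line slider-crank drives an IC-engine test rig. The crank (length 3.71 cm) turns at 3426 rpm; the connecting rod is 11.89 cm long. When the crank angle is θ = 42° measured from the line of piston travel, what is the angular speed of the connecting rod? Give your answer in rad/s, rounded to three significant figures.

85.1

ω = 358.8 rad/s (converted from 3426 rpm).
The rod makes angle φ with the slider axis where L sinφ = r sinθ; differentiating, L cosφ·φ̇ = r ω cosθ.
L cosφ = √(L² − r² sin²θ) = 0.11628 m.
|ω_rod| = r ω |cosθ| / √(L² − r² sin²θ) = 0.0371·358.8·0.74314/0.11628 = 85.067 rad/s.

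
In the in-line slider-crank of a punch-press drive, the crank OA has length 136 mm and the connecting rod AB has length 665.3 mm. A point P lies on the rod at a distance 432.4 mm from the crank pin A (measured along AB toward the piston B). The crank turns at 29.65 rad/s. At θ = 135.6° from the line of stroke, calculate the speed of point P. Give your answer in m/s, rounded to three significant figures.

ω = 29.65 rad/s.  Crank-pin speed |V_A| = rω = 4.0324 m/s, perpendicular to OA.
Rod angle: sinφ = −(r/L) sinθ ⇒ φ = -8.223°; ω_rod = −rω cosθ/√(L²−r²sin²θ) = +4.3754 rad/s.
V_P = V_A + ω_rod × AP, with AP = 0.4324 m along the rod.
Components: V_Px = −rω sinθ − a·ω_rod·sinφ = -2.5507 m/s;  V_Py = rω cosθ + a·ω_rod·cosφ = -1.0086 m/s.
|V_P| = √(V_Px² + V_Py²) = 2.7429 m/s.

2.74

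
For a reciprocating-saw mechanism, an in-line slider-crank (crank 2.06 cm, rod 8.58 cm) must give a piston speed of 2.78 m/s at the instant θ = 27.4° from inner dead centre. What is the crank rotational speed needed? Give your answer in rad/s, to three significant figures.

241

For an in-line slider-crank, |v_piston| = rω|sinθ|·[1 + r cosθ/√(L² − r² sin²θ)].
With r = 0.0206 m, L = 0.0858 m, θ = 27.4°: the bracketed kinematic factor |dx/dθ| = 0.011513 m.
ω = v/|dx/dθ| = 2.78/0.011513 = 241.46 rad/s.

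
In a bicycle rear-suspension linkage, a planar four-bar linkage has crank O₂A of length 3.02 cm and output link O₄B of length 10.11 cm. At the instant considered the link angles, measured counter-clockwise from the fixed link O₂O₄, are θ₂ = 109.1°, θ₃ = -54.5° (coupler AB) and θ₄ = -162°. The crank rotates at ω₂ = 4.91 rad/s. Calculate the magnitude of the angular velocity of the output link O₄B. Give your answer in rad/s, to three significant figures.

0.434

ω₂ = 4.91 rad/s
Differentiating the loop-closure r₂e^{iθ₂}+r₃e^{iθ₃}=r₁+r₄e^{iθ₄} gives r₂ω₂e^{iθ₂}+r₃ω₃e^{iθ₃}=r₄ω₄e^{iθ₄}.
Eliminating the other unknown: ω₄ = r₂ω₂ sin(θ₂−θ₃) / [r₄ sin(θ₄−θ₃)].
Numerator sine = +0.28234; denominator sine = -0.95372.
Result = 0.0302·4.91·(+0.28234) / (0.1011·(-0.95372)) = -0.4342 rad/s; magnitude 0.4342 rad/s.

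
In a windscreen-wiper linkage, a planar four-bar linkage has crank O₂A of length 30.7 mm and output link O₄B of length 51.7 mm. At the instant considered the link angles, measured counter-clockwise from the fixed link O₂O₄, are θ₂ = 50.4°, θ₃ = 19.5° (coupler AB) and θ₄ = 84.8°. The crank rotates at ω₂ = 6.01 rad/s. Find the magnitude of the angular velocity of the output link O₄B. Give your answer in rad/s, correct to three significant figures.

ω₂ = 6.01 rad/s
Differentiating the loop-closure r₂e^{iθ₂}+r₃e^{iθ₃}=r₁+r₄e^{iθ₄} gives r₂ω₂e^{iθ₂}+r₃ω₃e^{iθ₃}=r₄ω₄e^{iθ₄}.
Eliminating the other unknown: ω₄ = r₂ω₂ sin(θ₂−θ₃) / [r₄ sin(θ₄−θ₃)].
Numerator sine = +0.51354; denominator sine = +0.90851.
Result = 0.0307·6.01·(+0.51354) / (0.0517·(+0.90851)) = +2.0173 rad/s; magnitude 2.0173 rad/s.

2.02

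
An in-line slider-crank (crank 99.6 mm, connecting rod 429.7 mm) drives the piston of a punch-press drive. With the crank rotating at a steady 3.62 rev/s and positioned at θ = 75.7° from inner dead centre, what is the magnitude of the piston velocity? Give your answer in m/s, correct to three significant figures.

2.32

ω = 2π·3.62 = 22.75 rad/s
For an in-line slider-crank, x = r cosθ + √(L² − r² sin²θ), so v = −rω sinθ·[1 + r cosθ/√(L² − r² sin²θ)].
With r = 0.0996 m, L = 0.4297 m, θ = 75.7°: √(L² − r² sin²θ) = 0.41872 m.
v = −0.0996·22.75·0.96902·[1 + 0.0996·0.24700/0.41872] = -2.3242 m/s.
|v| = 2.3242 m/s.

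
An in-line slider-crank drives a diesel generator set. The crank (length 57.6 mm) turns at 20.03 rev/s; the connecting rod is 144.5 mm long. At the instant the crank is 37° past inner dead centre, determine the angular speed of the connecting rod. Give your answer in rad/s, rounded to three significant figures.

ω = 125.9 rad/s (converted from 20.03 rev/s).
The rod makes angle φ with the slider axis where L sinφ = r sinθ; differentiating, L cosφ·φ̇ = r ω cosθ.
L cosφ = √(L² − r² sin²θ) = 0.14028 m.
|ω_rod| = r ω |cosθ| / √(L² − r² sin²θ) = 0.0576·125.9·0.79864/0.14028 = 41.27 rad/s.

41.3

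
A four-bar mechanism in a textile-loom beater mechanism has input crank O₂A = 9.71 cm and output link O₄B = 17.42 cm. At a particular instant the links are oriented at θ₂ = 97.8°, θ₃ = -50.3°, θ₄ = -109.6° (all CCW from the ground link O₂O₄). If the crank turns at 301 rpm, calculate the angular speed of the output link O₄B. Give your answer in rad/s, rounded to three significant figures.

10.8

ω₂ = 31.52 rad/s (from 301 rpm).
Differentiating the loop-closure r₂e^{iθ₂}+r₃e^{iθ₃}=r₁+r₄e^{iθ₄} gives r₂ω₂e^{iθ₂}+r₃ω₃e^{iθ₃}=r₄ω₄e^{iθ₄}.
Eliminating the other unknown: ω₄ = r₂ω₂ sin(θ₂−θ₃) / [r₄ sin(θ₄−θ₃)].
Numerator sine = +0.52844; denominator sine = -0.85985.
Result = 0.0971·31.52·(+0.52844) / (0.1742·(-0.85985)) = -10.798 rad/s; magnitude 10.798 rad/s.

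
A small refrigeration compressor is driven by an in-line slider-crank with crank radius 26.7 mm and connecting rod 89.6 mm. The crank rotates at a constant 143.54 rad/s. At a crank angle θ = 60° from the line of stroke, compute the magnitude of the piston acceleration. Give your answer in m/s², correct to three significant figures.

193

ω = 143.5 rad/s
x(θ) = r cosθ + √(L² − r² sin²θ); with ω constant, a = ω²·d²x/dθ².
d²x/dθ² = −r cosθ − r²(cos2θ)/√u − r⁴ sin²2θ/(4u^{3/2}),  u = L² − r² sin²θ = 0.00749349 m².
Substituting r = 0.0267 m, L = 0.0896 m, θ = 60°: d²x/dθ² = -0.0093792 m.
a = ω²·d²x/dθ² = (143.5)²·(-0.0093792) = -193.25 m/s²;  |a| = 193.25 m/s².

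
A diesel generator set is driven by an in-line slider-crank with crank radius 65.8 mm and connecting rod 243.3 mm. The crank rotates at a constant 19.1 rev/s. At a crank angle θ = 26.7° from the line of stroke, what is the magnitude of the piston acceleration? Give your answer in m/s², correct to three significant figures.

1000

ω = 2π·19.1 = 120 rad/s
x(θ) = r cosθ + √(L² − r² sin²θ); with ω constant, a = ω²·d²x/dθ².
d²x/dθ² = −r cosθ − r²(cos2θ)/√u − r⁴ sin²2θ/(4u^{3/2}),  u = L² − r² sin²θ = 0.0583208 m².
Substituting r = 0.0658 m, L = 0.2433 m, θ = 26.7°: d²x/dθ² = -0.069688 m.
a = ω²·d²x/dθ² = (120)²·(-0.069688) = -1003.6 m/s²;  |a| = 1003.6 m/s².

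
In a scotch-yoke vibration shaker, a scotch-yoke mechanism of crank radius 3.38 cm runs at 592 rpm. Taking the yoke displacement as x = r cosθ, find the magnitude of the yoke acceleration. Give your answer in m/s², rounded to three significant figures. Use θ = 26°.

ω = 61.99 rad/s (from 592 rpm).
x = r cosθ ⇒ ẍ = −rω² cosθ (ω constant).
|a| = rω²|cosθ| = 0.0338·(61.99)²·|cos 26°| = 116.76 m/s².

117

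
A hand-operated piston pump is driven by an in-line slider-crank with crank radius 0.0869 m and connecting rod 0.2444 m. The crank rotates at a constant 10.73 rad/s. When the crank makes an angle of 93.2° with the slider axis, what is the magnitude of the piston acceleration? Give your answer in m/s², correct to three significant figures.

ω = 10.73 rad/s
x(θ) = r cosθ + √(L² − r² sin²θ); with ω constant, a = ω²·d²x/dθ².
d²x/dθ² = −r cosθ − r²(cos2θ)/√u − r⁴ sin²2θ/(4u^{3/2}),  u = L² − r² sin²θ = 0.0522033 m².
Substituting r = 0.0869 m, L = 0.2444 m, θ = 93.2°: d²x/dθ² = +0.037682 m.
a = ω²·d²x/dθ² = (10.73)²·(+0.037682) = +4.3384 m/s²;  |a| = 4.3384 m/s².

4.34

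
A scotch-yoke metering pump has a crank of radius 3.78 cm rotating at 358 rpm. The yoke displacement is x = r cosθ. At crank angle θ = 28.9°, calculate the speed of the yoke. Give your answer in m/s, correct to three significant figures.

0.685

ω = 37.49 rad/s (from 358 rpm).
x = r cosθ ⇒ ẋ = −rω sinθ.
|v| = rω|sinθ| = 0.0378·37.49·|sin 28.9°| = 0.68486 m/s.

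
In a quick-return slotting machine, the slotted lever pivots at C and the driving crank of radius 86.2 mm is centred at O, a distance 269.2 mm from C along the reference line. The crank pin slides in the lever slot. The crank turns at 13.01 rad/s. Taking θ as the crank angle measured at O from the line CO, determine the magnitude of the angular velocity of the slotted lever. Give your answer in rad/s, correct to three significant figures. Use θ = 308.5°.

2.62

ω = 13.01 rad/s
Crank pin A relative to C: A = (d + r cosθ, r sinθ); lever angle φ = atan2(r sinθ, d + r cosθ).
Differentiating tanφ: φ̇ = rω(d cosθ + r)/(d² + r² + 2dr cosθ).
d² + r² + 2dr cosθ = |CA|² = 0.10879 m²;  d cosθ + r = +0.25378 m.
|ω_lever| = |0.0862·13.01·+0.25378| / 0.10879 = 2.6161 rad/s.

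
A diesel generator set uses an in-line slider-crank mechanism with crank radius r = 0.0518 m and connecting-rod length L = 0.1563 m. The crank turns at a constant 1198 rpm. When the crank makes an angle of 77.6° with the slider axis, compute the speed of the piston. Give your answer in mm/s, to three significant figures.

6820

ω = 2π·1198/60 = 125.5 rad/s
For an in-line slider-crank, x = r cosθ + √(L² − r² sin²θ), so v = −rω sinθ·[1 + r cosθ/√(L² − r² sin²θ)].
With r = 0.0518 m, L = 0.1563 m, θ = 77.6°: √(L² − r² sin²θ) = 0.14789 m.
v = −0.0518·125.5·0.97667·[1 + 0.0518·0.21474/0.14789] = -6.8243 m/s.
|v| = 6.8243 m/s = 6824.3 mm/s.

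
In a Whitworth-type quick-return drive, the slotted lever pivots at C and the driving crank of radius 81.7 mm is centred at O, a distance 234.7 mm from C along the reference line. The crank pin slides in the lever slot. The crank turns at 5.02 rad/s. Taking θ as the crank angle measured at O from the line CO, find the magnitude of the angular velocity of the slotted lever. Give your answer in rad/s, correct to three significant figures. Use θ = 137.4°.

1.11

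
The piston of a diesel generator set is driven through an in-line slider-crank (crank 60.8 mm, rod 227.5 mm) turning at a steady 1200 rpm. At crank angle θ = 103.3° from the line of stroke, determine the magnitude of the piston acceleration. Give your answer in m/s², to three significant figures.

ω = 2π·1200/60 = 125.7 rad/s
x(θ) = r cosθ + √(L² − r² sin²θ); with ω constant, a = ω²·d²x/dθ².
d²x/dθ² = −r cosθ − r²(cos2θ)/√u − r⁴ sin²2θ/(4u^{3/2}),  u = L² − r² sin²θ = 0.0482552 m².
Substituting r = 0.0608 m, L = 0.2275 m, θ = 103.3°: d²x/dθ² = +0.028969 m.
a = ω²·d²x/dθ² = (125.7)²·(+0.028969) = +457.47 m/s²;  |a| = 457.47 m/s².

457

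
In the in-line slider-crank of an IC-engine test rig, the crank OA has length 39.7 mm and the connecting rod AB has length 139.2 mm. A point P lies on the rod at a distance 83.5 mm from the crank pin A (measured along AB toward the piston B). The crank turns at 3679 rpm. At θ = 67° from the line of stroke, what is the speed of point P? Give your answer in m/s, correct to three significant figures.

15.2

ω = 385.3 rad/s.  Crank-pin speed |V_A| = rω = 15.295 m/s, perpendicular to OA.
Rod angle: sinφ = −(r/L) sinθ ⇒ φ = -15.220°; ω_rod = −rω cosθ/√(L²−r²sin²θ) = -44.493 rad/s.
V_P = V_A + ω_rod × AP, with AP = 0.0835 m along the rod.
Components: V_Px = −rω sinθ − a·ω_rod·sinφ = -15.054 m/s;  V_Py = rω cosθ + a·ω_rod·cosφ = +2.3913 m/s.
|V_P| = √(V_Px² + V_Py²) = 15.243 m/s.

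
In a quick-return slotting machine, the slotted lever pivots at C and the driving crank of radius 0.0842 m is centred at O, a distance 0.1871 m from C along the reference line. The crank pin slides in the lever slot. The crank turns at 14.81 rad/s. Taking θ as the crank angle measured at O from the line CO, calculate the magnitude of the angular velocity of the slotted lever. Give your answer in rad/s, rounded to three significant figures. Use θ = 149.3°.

6.37

ω = 14.81 rad/s
Crank pin A relative to C: A = (d + r cosθ, r sinθ); lever angle φ = atan2(r sinθ, d + r cosθ).
Differentiating tanφ: φ̇ = rω(d cosθ + r)/(d² + r² + 2dr cosθ).
d² + r² + 2dr cosθ = |CA|² = 0.0150041 m²;  d cosθ + r = -0.076678 m.
|ω_lever| = |0.0842·14.81·-0.076678| / 0.0150041 = 6.3728 rad/s.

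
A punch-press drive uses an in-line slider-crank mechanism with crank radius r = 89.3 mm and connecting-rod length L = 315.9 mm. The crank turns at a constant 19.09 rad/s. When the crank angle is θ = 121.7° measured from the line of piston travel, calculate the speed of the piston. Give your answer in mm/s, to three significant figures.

ω = 19.09 rad/s
For an in-line slider-crank, x = r cosθ + √(L² − r² sin²θ), so v = −rω sinθ·[1 + r cosθ/√(L² − r² sin²θ)].
With r = 0.0893 m, L = 0.3159 m, θ = 121.7°: √(L² − r² sin²θ) = 0.30663 m.
v = −0.0893·19.09·0.85081·[1 + 0.0893·-0.52547/0.30663] = -1.2284 m/s.
|v| = 1.2284 m/s = 1228.4 mm/s.

1230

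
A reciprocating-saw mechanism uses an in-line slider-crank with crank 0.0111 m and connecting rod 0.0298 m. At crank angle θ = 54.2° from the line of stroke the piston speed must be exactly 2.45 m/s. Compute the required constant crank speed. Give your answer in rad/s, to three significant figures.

222

For an in-line slider-crank, |v_piston| = rω|sinθ|·[1 + r cosθ/√(L² − r² sin²θ)].
With r = 0.0111 m, L = 0.0298 m, θ = 54.2°: the bracketed kinematic factor |dx/dθ| = 0.011061 m.
ω = v/|dx/dθ| = 2.45/0.011061 = 221.51 rad/s.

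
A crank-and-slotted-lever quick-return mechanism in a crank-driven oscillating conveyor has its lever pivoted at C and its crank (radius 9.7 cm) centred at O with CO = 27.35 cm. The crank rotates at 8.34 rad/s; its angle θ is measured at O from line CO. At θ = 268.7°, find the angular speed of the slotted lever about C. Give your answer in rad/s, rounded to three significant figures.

0.885

ω = 8.34 rad/s
Crank pin A relative to C: A = (d + r cosθ, r sinθ); lever angle φ = atan2(r sinθ, d + r cosθ).
Differentiating tanφ: φ̇ = rω(d cosθ + r)/(d² + r² + 2dr cosθ).
d² + r² + 2dr cosθ = |CA|² = 0.0830075 m²;  d cosθ + r = +0.090795 m.
|ω_lever| = |0.097·8.34·+0.090795| / 0.0830075 = 0.88488 rad/s.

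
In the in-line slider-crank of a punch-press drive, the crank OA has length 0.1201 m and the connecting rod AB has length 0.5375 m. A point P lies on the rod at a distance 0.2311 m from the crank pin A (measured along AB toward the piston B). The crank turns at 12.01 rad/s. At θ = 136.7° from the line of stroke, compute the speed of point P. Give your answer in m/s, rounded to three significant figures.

ω = 12.01 rad/s.  Crank-pin speed |V_A| = rω = 1.4424 m/s, perpendicular to OA.
Rod angle: sinφ = −(r/L) sinθ ⇒ φ = -8.815°; ω_rod = −rω cosθ/√(L²−r²sin²θ) = +1.9763 rad/s.
V_P = V_A + ω_rod × AP, with AP = 0.2311 m along the rod.
Components: V_Px = −rω sinθ − a·ω_rod·sinφ = -0.91923 m/s;  V_Py = rω cosθ + a·ω_rod·cosφ = -0.5984 m/s.
|V_P| = √(V_Px² + V_Py²) = 1.0968 m/s.

1.10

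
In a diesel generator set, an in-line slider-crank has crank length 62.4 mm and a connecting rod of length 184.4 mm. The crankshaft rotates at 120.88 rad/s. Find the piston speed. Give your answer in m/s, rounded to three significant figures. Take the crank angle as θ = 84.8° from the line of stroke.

ω = 120.9 rad/s
For an in-line slider-crank, x = r cosθ + √(L² − r² sin²θ), so v = −rω sinθ·[1 + r cosθ/√(L² − r² sin²θ)].
With r = 0.0624 m, L = 0.1844 m, θ = 84.8°: √(L² − r² sin²θ) = 0.17361 m.
v = −0.0624·120.9·0.99588·[1 + 0.0624·0.09063/0.17361] = -7.7566 m/s.
|v| = 7.7566 m/s.

7.76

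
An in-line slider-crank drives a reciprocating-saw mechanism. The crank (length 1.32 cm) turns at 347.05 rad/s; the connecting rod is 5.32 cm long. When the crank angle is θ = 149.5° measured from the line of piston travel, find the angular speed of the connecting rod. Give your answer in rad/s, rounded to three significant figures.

74.8

ω = 347.1 rad/s
The rod makes angle φ with the slider axis where L sinφ = r sinθ; differentiating, L cosφ·φ̇ = r ω cosθ.
L cosφ = √(L² − r² sin²θ) = 0.052776 m.
|ω_rod| = r ω |cosθ| / √(L² − r² sin²θ) = 0.0132·347.1·0.86163/0.052776 = 74.79 rad/s.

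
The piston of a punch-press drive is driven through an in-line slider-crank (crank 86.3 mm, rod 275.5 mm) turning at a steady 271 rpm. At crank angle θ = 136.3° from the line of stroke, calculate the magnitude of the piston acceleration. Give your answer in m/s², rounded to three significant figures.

ω = 2π·271/60 = 28.38 rad/s
x(θ) = r cosθ + √(L² − r² sin²θ); with ω constant, a = ω²·d²x/dθ².
d²x/dθ² = −r cosθ − r²(cos2θ)/√u − r⁴ sin²2θ/(4u^{3/2}),  u = L² − r² sin²θ = 0.0723453 m².
Substituting r = 0.0863 m, L = 0.2755 m, θ = 136.3°: d²x/dθ² = +0.060425 m.
a = ω²·d²x/dθ² = (28.38)²·(+0.060425) = +48.664 m/s²;  |a| = 48.664 m/s².

48.7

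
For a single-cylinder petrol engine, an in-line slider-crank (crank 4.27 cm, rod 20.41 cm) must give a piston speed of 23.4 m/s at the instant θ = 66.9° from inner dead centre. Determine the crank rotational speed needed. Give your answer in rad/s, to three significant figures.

550

For an in-line slider-crank, |v_piston| = rω|sinθ|·[1 + r cosθ/√(L² − r² sin²θ)].
With r = 0.0427 m, L = 0.2041 m, θ = 66.9°: the bracketed kinematic factor |dx/dθ| = 0.042562 m.
ω = v/|dx/dθ| = 23.4/0.042562 = 549.79 rad/s.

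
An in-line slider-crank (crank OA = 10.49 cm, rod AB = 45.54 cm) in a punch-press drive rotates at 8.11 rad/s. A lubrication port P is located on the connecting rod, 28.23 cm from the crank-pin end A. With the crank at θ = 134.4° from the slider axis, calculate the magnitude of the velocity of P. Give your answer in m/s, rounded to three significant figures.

0.591

ω = 8.11 rad/s.  Crank-pin speed |V_A| = rω = 0.85074 m/s, perpendicular to OA.
Rod angle: sinφ = −(r/L) sinθ ⇒ φ = -9.473°; ω_rod = −rω cosθ/√(L²−r²sin²θ) = +1.3251 rad/s.
V_P = V_A + ω_rod × AP, with AP = 0.2823 m along the rod.
Components: V_Px = −rω sinθ − a·ω_rod·sinφ = -0.54626 m/s;  V_Py = rω cosθ + a·ω_rod·cosφ = -0.22625 m/s.
|V_P| = √(V_Px² + V_Py²) = 0.59127 m/s.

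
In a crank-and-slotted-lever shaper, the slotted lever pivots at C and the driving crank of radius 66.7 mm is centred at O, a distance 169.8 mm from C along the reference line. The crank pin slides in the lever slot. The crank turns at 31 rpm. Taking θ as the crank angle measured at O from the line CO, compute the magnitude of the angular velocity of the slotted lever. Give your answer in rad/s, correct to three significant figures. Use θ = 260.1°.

0.276

ω = 3.246 rad/s (from 31 rpm).
Crank pin A relative to C: A = (d + r cosθ, r sinθ); lever angle φ = atan2(r sinθ, d + r cosθ).
Differentiating tanφ: φ̇ = rω(d cosθ + r)/(d² + r² + 2dr cosθ).
d² + r² + 2dr cosθ = |CA|² = 0.0293865 m²;  d cosθ + r = +0.037506 m.
|ω_lever| = |0.0667·3.246·+0.037506| / 0.0293865 = 0.27636 rad/s.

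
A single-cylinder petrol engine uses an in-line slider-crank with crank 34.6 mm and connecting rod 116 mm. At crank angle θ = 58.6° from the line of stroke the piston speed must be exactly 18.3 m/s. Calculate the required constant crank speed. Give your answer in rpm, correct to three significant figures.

5100

For an in-line slider-crank, |v_piston| = rω|sinθ|·[1 + r cosθ/√(L² − r² sin²θ)].
With r = 0.0346 m, L = 0.116 m, θ = 58.6°: the bracketed kinematic factor |dx/dθ| = 0.034279 m.
ω = v/|dx/dθ| = 18.3/0.034279 = 533.86 rad/s.
N = 60ω/(2π) = 5098 rpm.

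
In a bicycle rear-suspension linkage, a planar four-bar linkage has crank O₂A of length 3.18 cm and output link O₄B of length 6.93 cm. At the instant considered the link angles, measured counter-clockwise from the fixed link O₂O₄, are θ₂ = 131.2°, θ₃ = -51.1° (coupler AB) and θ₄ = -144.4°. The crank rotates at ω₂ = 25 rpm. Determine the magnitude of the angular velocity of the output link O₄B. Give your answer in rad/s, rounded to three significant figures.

0.0483

ω₂ = 2.618 rad/s (from 25 rpm).
Differentiating the loop-closure r₂e^{iθ₂}+r₃e^{iθ₃}=r₁+r₄e^{iθ₄} gives r₂ω₂e^{iθ₂}+r₃ω₃e^{iθ₃}=r₄ω₄e^{iθ₄}.
Eliminating the other unknown: ω₄ = r₂ω₂ sin(θ₂−θ₃) / [r₄ sin(θ₄−θ₃)].
Numerator sine = -0.04013; denominator sine = -0.99834.
Result = 0.0318·2.618·(-0.04013) / (0.0693·(-0.99834)) = +0.048292 rad/s; magnitude 0.048292 rad/s.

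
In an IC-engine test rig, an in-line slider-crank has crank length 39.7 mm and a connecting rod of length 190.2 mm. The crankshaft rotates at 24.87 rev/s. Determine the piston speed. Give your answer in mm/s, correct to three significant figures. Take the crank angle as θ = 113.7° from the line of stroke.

5190

ω = 2π·24.9 = 156.3 rad/s
For an in-line slider-crank, x = r cosθ + √(L² − r² sin²θ), so v = −rω sinθ·[1 + r cosθ/√(L² − r² sin²θ)].
With r = 0.0397 m, L = 0.1902 m, θ = 113.7°: √(L² − r² sin²θ) = 0.18669 m.
v = −0.0397·156.3·0.91566·[1 + 0.0397·-0.40195/0.18669] = -5.1949 m/s.
|v| = 5.1949 m/s = 5194.9 mm/s.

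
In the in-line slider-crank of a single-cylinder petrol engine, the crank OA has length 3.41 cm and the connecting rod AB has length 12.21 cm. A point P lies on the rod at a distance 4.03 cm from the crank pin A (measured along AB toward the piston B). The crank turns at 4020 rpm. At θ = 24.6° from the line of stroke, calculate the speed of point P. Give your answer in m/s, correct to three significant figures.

10.9

ω = 421 rad/s.  Crank-pin speed |V_A| = rω = 14.355 m/s, perpendicular to OA.
Rod angle: sinφ = −(r/L) sinθ ⇒ φ = -6.676°; ω_rod = −rω cosθ/√(L²−r²sin²θ) = -107.63 rad/s.
V_P = V_A + ω_rod × AP, with AP = 0.0403 m along the rod.
Components: V_Px = −rω sinθ − a·ω_rod·sinφ = -6.4801 m/s;  V_Py = rω cosθ + a·ω_rod·cosφ = +8.7443 m/s.
|V_P| = √(V_Px² + V_Py²) = 10.884 m/s.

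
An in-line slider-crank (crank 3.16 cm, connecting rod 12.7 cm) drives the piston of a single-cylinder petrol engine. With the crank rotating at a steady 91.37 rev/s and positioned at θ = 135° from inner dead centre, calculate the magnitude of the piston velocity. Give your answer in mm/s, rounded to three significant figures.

10500

ω = 2π·91.4 = 574.1 rad/s
For an in-line slider-crank, x = r cosθ + √(L² − r² sin²θ), so v = −rω sinθ·[1 + r cosθ/√(L² − r² sin²θ)].
With r = 0.0316 m, L = 0.127 m, θ = 135°: √(L² − r² sin²θ) = 0.12502 m.
v = −0.0316·574.1·0.70711·[1 + 0.0316·-0.70711/0.12502] = -10.535 m/s.
|v| = 10.535 m/s = 10535 mm/s.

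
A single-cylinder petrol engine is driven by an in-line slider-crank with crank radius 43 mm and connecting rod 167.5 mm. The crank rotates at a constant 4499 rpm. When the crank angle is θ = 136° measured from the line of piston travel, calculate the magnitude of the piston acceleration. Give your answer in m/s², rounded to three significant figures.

ω = 2π·4499/60 = 471.1 rad/s
x(θ) = r cosθ + √(L² − r² sin²θ); with ω constant, a = ω²·d²x/dθ².
d²x/dθ² = −r cosθ − r²(cos2θ)/√u − r⁴ sin²2θ/(4u^{3/2}),  u = L² − r² sin²θ = 0.027164 m².
Substituting r = 0.043 m, L = 0.1675 m, θ = 136°: d²x/dθ² = +0.030349 m.
a = ω²·d²x/dθ² = (471.1)²·(+0.030349) = +6736.6 m/s²;  |a| = 6736.6 m/s².

6740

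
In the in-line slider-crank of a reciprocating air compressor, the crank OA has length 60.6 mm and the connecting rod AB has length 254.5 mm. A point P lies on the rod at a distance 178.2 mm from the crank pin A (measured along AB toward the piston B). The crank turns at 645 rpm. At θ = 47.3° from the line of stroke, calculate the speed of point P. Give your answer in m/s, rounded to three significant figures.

ω = 67.54 rad/s.  Crank-pin speed |V_A| = rω = 4.0932 m/s, perpendicular to OA.
Rod angle: sinφ = −(r/L) sinθ ⇒ φ = -10.078°; ω_rod = −rω cosθ/√(L²−r²sin²θ) = -11.078 rad/s.
V_P = V_A + ω_rod × AP, with AP = 0.1782 m along the rod.
Components: V_Px = −rω sinθ − a·ω_rod·sinφ = -3.3536 m/s;  V_Py = rω cosθ + a·ω_rod·cosφ = +0.8322 m/s.
|V_P| = √(V_Px² + V_Py²) = 3.4553 m/s.

3.46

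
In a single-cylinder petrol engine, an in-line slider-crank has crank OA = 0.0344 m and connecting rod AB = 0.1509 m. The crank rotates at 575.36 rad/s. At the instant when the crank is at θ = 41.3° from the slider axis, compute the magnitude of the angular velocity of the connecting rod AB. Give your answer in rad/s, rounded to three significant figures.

99.7

ω = 575.4 rad/s
The rod makes angle φ with the slider axis where L sinφ = r sinθ; differentiating, L cosφ·φ̇ = r ω cosθ.
L cosφ = √(L² − r² sin²θ) = 0.14918 m.
|ω_rod| = r ω |cosθ| / √(L² − r² sin²θ) = 0.0344·575.4·0.75126/0.14918 = 99.672 rad/s.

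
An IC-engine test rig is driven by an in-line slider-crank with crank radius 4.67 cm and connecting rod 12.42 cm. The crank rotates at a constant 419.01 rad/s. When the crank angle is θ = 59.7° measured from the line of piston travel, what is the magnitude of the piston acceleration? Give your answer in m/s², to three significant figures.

2630

ω = 419 rad/s
x(θ) = r cosθ + √(L² − r² sin²θ); with ω constant, a = ω²·d²x/dθ².
d²x/dθ² = −r cosθ − r²(cos2θ)/√u − r⁴ sin²2θ/(4u^{3/2}),  u = L² − r² sin²θ = 0.0137999 m².
Substituting r = 0.0467 m, L = 0.1242 m, θ = 59.7°: d²x/dθ² = -0.015005 m.
a = ω²·d²x/dθ² = (419)²·(-0.015005) = -2634.3 m/s²;  |a| = 2634.3 m/s².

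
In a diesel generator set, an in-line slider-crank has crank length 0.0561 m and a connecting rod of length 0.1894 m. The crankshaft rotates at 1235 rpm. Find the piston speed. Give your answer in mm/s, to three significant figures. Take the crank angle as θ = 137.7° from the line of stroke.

3790

ω = 2π·1235/60 = 129.3 rad/s
For an in-line slider-crank, x = r cosθ + √(L² − r² sin²θ), so v = −rω sinθ·[1 + r cosθ/√(L² − r² sin²θ)].
With r = 0.0561 m, L = 0.1894 m, θ = 137.7°: √(L² − r² sin²θ) = 0.1856 m.
v = −0.0561·129.3·0.67301·[1 + 0.0561·-0.73963/0.1856] = -3.7913 m/s.
|v| = 3.7913 m/s = 3791.3 mm/s.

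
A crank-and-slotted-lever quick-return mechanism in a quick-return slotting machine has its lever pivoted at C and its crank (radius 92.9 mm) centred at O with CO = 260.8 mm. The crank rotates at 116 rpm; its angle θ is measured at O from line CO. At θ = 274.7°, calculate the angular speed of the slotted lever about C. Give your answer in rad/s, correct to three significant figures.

1.60

ω = 12.15 rad/s (from 116 rpm).
Crank pin A relative to C: A = (d + r cosθ, r sinθ); lever angle φ = atan2(r sinθ, d + r cosθ).
Differentiating tanφ: φ̇ = rω(d cosθ + r)/(d² + r² + 2dr cosθ).
d² + r² + 2dr cosθ = |CA|² = 0.0806175 m²;  d cosθ + r = +0.11427 m.
|ω_lever| = |0.0929·12.15·+0.11427| / 0.0806175 = 1.5996 rad/s.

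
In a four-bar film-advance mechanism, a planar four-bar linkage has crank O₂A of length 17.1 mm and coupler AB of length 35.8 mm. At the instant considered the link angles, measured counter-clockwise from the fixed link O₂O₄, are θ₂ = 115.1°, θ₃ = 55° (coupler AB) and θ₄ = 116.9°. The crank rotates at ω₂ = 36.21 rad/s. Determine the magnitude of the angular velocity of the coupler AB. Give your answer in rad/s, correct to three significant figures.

ω₂ = 36.21 rad/s
Differentiating the loop-closure r₂e^{iθ₂}+r₃e^{iθ₃}=r₁+r₄e^{iθ₄} gives r₂ω₂e^{iθ₂}+r₃ω₃e^{iθ₃}=r₄ω₄e^{iθ₄}.
Eliminating the other unknown: ω₃ = r₂ω₂ sin(θ₄−θ₂) / [r₃ sin(θ₃−θ₄)].
Numerator sine = +0.03141; denominator sine = -0.88213.
Result = 0.0171·36.21·(+0.03141) / (0.0358·(-0.88213)) = -0.61587 rad/s; magnitude 0.61587 rad/s.

0.616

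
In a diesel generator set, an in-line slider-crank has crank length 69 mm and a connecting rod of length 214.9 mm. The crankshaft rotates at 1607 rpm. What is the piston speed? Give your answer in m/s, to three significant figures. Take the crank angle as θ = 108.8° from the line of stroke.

9.80

ω = 2π·1607/60 = 168.3 rad/s
For an in-line slider-crank, x = r cosθ + √(L² − r² sin²θ), so v = −rω sinθ·[1 + r cosθ/√(L² − r² sin²θ)].
With r = 0.069 m, L = 0.2149 m, θ = 108.8°: √(L² − r² sin²θ) = 0.20473 m.
v = −0.069·168.3·0.94665·[1 + 0.069·-0.32227/0.20473] = -9.7983 m/s.
|v| = 9.7983 m/s.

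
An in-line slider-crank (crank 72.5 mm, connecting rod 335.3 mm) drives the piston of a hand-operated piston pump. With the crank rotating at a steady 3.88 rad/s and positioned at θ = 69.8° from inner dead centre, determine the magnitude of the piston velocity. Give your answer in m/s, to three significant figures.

ω = 3.88 rad/s
For an in-line slider-crank, x = r cosθ + √(L² − r² sin²θ), so v = −rω sinθ·[1 + r cosθ/√(L² − r² sin²θ)].
With r = 0.0725 m, L = 0.3353 m, θ = 69.8°: √(L² − r² sin²θ) = 0.32832 m.
v = −0.0725·3.88·0.93849·[1 + 0.0725·0.34530/0.32832] = -0.28413 m/s.
|v| = 0.28413 m/s.

0.284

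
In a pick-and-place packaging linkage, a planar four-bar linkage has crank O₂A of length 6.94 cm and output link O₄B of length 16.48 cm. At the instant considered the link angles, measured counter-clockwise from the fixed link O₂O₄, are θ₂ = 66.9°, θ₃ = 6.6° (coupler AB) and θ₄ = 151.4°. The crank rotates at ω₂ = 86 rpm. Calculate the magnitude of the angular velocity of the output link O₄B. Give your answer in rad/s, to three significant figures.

5.72

ω₂ = 9.006 rad/s (from 86 rpm).
Differentiating the loop-closure r₂e^{iθ₂}+r₃e^{iθ₃}=r₁+r₄e^{iθ₄} gives r₂ω₂e^{iθ₂}+r₃ω₃e^{iθ₃}=r₄ω₄e^{iθ₄}.
Eliminating the other unknown: ω₄ = r₂ω₂ sin(θ₂−θ₃) / [r₄ sin(θ₄−θ₃)].
Numerator sine = +0.86863; denominator sine = +0.57643.
Result = 0.0694·9.006·(+0.86863) / (0.1648·(+0.57643)) = +5.715 rad/s; magnitude 5.715 rad/s.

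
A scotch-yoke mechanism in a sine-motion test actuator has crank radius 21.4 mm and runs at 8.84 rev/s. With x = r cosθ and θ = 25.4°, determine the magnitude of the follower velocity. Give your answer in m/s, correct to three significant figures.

ω = 55.54 rad/s (from 8.84 rev/s).
x = r cosθ ⇒ ẋ = −rω sinθ.
|v| = rω|sinθ| = 0.0214·55.54·|sin 25.4°| = 0.50984 m/s.

0.510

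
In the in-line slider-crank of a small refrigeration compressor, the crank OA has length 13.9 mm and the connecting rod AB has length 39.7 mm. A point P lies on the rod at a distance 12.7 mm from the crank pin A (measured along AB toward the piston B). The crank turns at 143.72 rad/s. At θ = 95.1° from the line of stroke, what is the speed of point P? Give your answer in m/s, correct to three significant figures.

1.97

ω = 143.7 rad/s.  Crank-pin speed |V_A| = rω = 1.9977 m/s, perpendicular to OA.
Rod angle: sinφ = −(r/L) sinθ ⇒ φ = -20.410°; ω_rod = −rω cosθ/√(L²−r²sin²θ) = +4.7728 rad/s.
V_P = V_A + ω_rod × AP, with AP = 0.0127 m along the rod.
Components: V_Px = −rω sinθ − a·ω_rod·sinφ = -1.9687 m/s;  V_Py = rω cosθ + a·ω_rod·cosφ = -0.12078 m/s.
|V_P| = √(V_Px² + V_Py²) = 1.9724 m/s.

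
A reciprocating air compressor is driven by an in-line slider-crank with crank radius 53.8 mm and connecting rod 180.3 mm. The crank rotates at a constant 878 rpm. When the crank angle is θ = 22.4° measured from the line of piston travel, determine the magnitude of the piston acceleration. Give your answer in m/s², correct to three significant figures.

519

ω = 2π·878/60 = 91.94 rad/s
x(θ) = r cosθ + √(L² − r² sin²θ); with ω constant, a = ω²·d²x/dθ².
d²x/dθ² = −r cosθ − r²(cos2θ)/√u − r⁴ sin²2θ/(4u^{3/2}),  u = L² − r² sin²θ = 0.0320878 m².
Substituting r = 0.0538 m, L = 0.1803 m, θ = 22.4°: d²x/dθ² = -0.061387 m.
a = ω²·d²x/dθ² = (91.94)²·(-0.061387) = -518.95 m/s²;  |a| = 518.95 m/s².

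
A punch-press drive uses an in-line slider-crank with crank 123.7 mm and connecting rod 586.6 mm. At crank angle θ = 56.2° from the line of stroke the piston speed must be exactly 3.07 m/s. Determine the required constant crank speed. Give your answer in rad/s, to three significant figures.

For an in-line slider-crank, |v_piston| = rω|sinθ|·[1 + r cosθ/√(L² − r² sin²θ)].
With r = 0.1237 m, L = 0.5866 m, θ = 56.2°: the bracketed kinematic factor |dx/dθ| = 0.11504 m.
ω = v/|dx/dθ| = 3.07/0.11504 = 26.686 rad/s.

26.7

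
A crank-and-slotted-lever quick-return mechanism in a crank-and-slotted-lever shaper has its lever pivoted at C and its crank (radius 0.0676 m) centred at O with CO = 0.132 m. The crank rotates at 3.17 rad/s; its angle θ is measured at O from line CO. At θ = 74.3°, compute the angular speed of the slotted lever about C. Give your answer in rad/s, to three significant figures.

0.825

ω = 3.17 rad/s
Crank pin A relative to C: A = (d + r cosθ, r sinθ); lever angle φ = atan2(r sinθ, d + r cosθ).
Differentiating tanφ: φ̇ = rω(d cosθ + r)/(d² + r² + 2dr cosθ).
d² + r² + 2dr cosθ = |CA|² = 0.026823 m²;  d cosθ + r = +0.10332 m.
|ω_lever| = |0.0676·3.17·+0.10332| / 0.026823 = 0.82543 rad/s.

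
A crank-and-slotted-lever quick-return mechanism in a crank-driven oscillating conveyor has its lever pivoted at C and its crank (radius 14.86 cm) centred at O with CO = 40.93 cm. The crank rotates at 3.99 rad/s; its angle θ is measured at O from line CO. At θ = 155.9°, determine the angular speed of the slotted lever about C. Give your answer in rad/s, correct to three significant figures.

ω = 3.99 rad/s
Crank pin A relative to C: A = (d + r cosθ, r sinθ); lever angle φ = atan2(r sinθ, d + r cosθ).
Differentiating tanφ: φ̇ = rω(d cosθ + r)/(d² + r² + 2dr cosθ).
d² + r² + 2dr cosθ = |CA|² = 0.0785677 m²;  d cosθ + r = -0.22502 m.
|ω_lever| = |0.1486·3.99·-0.22502| / 0.0785677 = 1.6981 rad/s.

1.70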